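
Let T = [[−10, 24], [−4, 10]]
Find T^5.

tr T = 0 and det T = −4, so the characteristic polynomial is λ² − (0)λ + (−4) with roots −2 and 2.
Eigenvectors give P = [[−3, −2], [−1, −1]] with P⁻¹ = [[−1, 2], [1, −3]], and T = P·diag(−2, 2)·P⁻¹.
Then T^5 = P·diag(−32, 32)·P⁻¹ = [[96, −64], [32, −32]] · [[−1, 2], [1, −3]] = [[−160, 384], [−64, 160]].

[[−160, 384], [−64, 160]]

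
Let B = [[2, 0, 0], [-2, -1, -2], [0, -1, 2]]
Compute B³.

B² = [[4, 0, 0], [-2, 3, -2], [2, -1, 6]]
B³ = [[8, 0, 0], [-10, -1, -10], [6, -5, 14]]

[[8, 0, 0], [-10, -1, -10], [6, -5, 14]]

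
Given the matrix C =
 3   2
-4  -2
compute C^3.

[[-5, -2], [4, 0]]

C^2 = [[1, 2], [-4, -4]]
C^3 = [[-5, -2], [4, 0]]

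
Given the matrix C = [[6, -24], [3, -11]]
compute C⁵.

tr C = -5 and det C = 6, so the characteristic polynomial is λ² − (-5)λ + (6) with roots -3 and -2.
Eigenvectors give P = [[-8, 3], [-3, 1]] with P⁻¹ = [[1, -3], [3, -8]], and C = P·diag(-3, -2)·P⁻¹.
Then C⁵ = P·diag(-243, -32)·P⁻¹ = [[1944, -96], [729, -32]] · [[1, -3], [3, -8]] = [[1656, -5064], [633, -1931]].

[[1656, -5064], [633, -1931]]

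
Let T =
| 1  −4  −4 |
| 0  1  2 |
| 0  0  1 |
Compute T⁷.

T = I + N where N = [[0, −4, −4], [0, 0, 2], [0, 0, 0]] is strictly upper-triangular, so N³ = 0.
(I + N)⁷ = I + 7·N + 21·N² = [[1, −28, −196], [0, 1, 14], [0, 0, 1]].

[[1, −28, −196], [0, 1, 14], [0, 0, 1]]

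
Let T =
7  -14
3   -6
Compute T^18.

[[7, -14], [3, -6]]

T² = T (a projection; rank 1, trace 1), so T^18 = T.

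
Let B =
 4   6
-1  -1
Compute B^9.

tr B = 3 and det B = 2, so the characteristic polynomial is λ² − (3)λ + (2) with roots 2 and 1.
Eigenvectors give P = [[3, 2], [-1, -1]] with P⁻¹ = [[1, 2], [-1, -3]], and B = P·diag(2, 1)·P⁻¹.
Then B^9 = P·diag(512, 1)·P⁻¹ = [[1536, 2], [-512, -1]] · [[1, 2], [-1, -3]] = [[1534, 3066], [-511, -1021]].

[[1534, 3066], [-511, -1021]]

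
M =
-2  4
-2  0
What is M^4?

M^2 = [[-4, -8], [4, -8]]
M^3 = [[24, -16], [8, 16]]
M^4 = [[-16, 96], [-48, 32]]

[[-16, 96], [-48, 32]]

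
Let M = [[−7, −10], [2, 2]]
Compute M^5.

[[−1087, −2110], [422, 812]]

tr M = −5 and det M = 6, so the characteristic polynomial is λ² − (−5)λ + (6) with roots −3 and −2.
Eigenvectors give P = [[5, −2], [−2, 1]] with P⁻¹ = [[1, 2], [2, 5]], and M = P·diag(−3, −2)·P⁻¹.
Then M^5 = P·diag(−243, −32)·P⁻¹ = [[−1215, 64], [486, −32]] · [[1, 2], [2, 5]] = [[−1087, −2110], [422, 812]].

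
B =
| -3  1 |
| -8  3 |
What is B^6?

[[1, 0], [0, 1]]

B² = I (check: tr B = 0 and det B = -1), so B^6 = I since 6 is even.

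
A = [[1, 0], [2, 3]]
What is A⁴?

[[1, 0], [80, 81]]

tr A = 4 and det A = 3, so the characteristic polynomial is λ² − (4)λ + (3) with roots 1 and 3.
Eigenvectors give P = [[−1, 0], [1, 1]] with P⁻¹ = [[−1, 0], [1, 1]], and A = P·diag(1, 3)·P⁻¹.
Then A⁴ = P·diag(1, 81)·P⁻¹ = [[−1, 0], [1, 81]] · [[−1, 0], [1, 1]] = [[1, 0], [80, 81]].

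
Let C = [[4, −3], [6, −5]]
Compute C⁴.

tr C = −1 and det C = −2, so the characteristic polynomial is λ² − (−1)λ + (−2) with roots −2 and 1.
Eigenvectors give P = [[−1, 1], [−2, 1]] with P⁻¹ = [[1, −1], [2, −1]], and C = P·diag(−2, 1)·P⁻¹.
Then C⁴ = P·diag(16, 1)·P⁻¹ = [[−16, 1], [−32, 1]] · [[1, −1], [2, −1]] = [[−14, 15], [−30, 31]].

[[−14, 15], [−30, 31]]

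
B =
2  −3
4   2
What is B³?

B² = [[−8, −12], [16, −8]]
B³ = [[−64, 0], [0, −64]]

[[−64, 0], [0, −64]]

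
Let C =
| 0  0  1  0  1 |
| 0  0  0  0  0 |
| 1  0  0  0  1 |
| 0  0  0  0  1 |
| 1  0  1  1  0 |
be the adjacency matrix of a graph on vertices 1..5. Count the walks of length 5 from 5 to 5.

14

The number of length-5 walks from vertex 5 to vertex 5 is entry (5,5) of C⁵, where C is the adjacency matrix.
C² = [[2, 0, 1, 1, 1], [0, 0, 0, 0, 0], [1, 0, 2, 1, 1], [1, 0, 1, 1, 0], [1, 0, 1, 0, 3]]
C³ = [[2, 0, 3, 1, 4], [0, 0, 0, 0, 0], [3, 0, 2, 1, 4], [1, 0, 1, 0, 3], [4, 0, 4, 3, 2]]
C⁴ = [[7, 0, 6, 4, 6], [0, 0, 0, 0, 0], [6, 0, 7, 4, 6], [4, 0, 4, 3, 2], [6, 0, 6, 2, 11]]
C⁵ = [[12, 0, 13, 6, 17], [0, 0, 0, 0, 0], [13, 0, 12, 6, 17], [6, 0, 6, 2, 11], [17, 0, 17, 11, 14]]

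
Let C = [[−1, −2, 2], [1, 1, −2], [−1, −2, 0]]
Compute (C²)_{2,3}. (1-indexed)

0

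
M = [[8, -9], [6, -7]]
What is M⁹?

tr M = 1 and det M = -2, so the characteristic polynomial is λ² − (1)λ + (-2) with roots 2 and -1.
Eigenvectors give P = [[3, 1], [2, 1]] with P⁻¹ = [[1, -1], [-2, 3]], and M = P·diag(2, -1)·P⁻¹.
Then M⁹ = P·diag(512, -1)·P⁻¹ = [[1536, -1], [1024, -1]] · [[1, -1], [-2, 3]] = [[1538, -1539], [1026, -1027]].

[[1538, -1539], [1026, -1027]]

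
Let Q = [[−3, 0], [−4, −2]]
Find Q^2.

[[9, 0], [20, 4]]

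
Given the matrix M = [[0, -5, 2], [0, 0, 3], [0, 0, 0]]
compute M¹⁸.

[[0, 0, 0], [0, 0, 0], [0, 0, 0]]

M is strictly triangular, hence nilpotent: M³ = 0, so M¹⁸ = 0.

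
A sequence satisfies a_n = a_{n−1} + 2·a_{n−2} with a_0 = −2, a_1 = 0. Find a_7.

With companion matrix B = [[1, 2], [1, 0]], [a_n, a_{n−1}]ᵀ = B·[a_{n−1}, a_{n−2}]ᵀ, so [a_7, a_6]ᵀ = B^6·[a_1, a_0]ᵀ.
B^6 = [[43, 42], [21, 22]], giving [a_7, a_6]ᵀ = [[−84], [−44]].

−84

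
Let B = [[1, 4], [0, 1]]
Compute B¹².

[[1, 48], [0, 1]]

B = I + N where N = [[0, 4], [0, 0]] is strictly upper-triangular, so N² = 0.
(I + N)¹² = I + 12·N = [[1, 48], [0, 1]].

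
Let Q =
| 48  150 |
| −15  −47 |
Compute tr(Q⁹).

19171

tr Q = 1 and det Q = −6, so the characteristic polynomial is λ² − (1)λ + (−6) with roots −2 and 3.
Eigenvectors give P = [[−3, −10], [1, 3]] with P⁻¹ = [[3, 10], [−1, −3]], and Q = P·diag(−2, 3)·P⁻¹.
Then Q⁹ = P·diag(−512, 19683)·P⁻¹ = [[1536, −196830], [−512, 59049]] · [[3, 10], [−1, −3]] = [[201438, 605850], [−60585, −182267]].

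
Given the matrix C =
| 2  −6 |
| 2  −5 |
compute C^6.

tr C = −3 and det C = 2, so the characteristic polynomial is λ² − (−3)λ + (2) with roots −1 and −2.
Eigenvectors give P = [[2, 3], [1, 2]] with P⁻¹ = [[2, −3], [−1, 2]], and C = P·diag(−1, −2)·P⁻¹.
Then C^6 = P·diag(1, 64)·P⁻¹ = [[2, 192], [1, 128]] · [[2, −3], [−1, 2]] = [[−188, 378], [−126, 253]].

[[−188, 378], [−126, 253]]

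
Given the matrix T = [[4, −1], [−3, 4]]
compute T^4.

T^2 = [[19, −8], [−24, 19]]
T^3 = [[100, −51], [−153, 100]]
T^4 = [[553, −304], [−912, 553]]

[[553, −304], [−912, 553]]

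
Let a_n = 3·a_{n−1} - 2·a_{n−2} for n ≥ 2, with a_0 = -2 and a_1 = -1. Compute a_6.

With companion matrix C = [[3, -2], [1, 0]], [a_n, a_{n−1}]ᵀ = C·[a_{n−1}, a_{n−2}]ᵀ, so [a_6, a_5]ᵀ = C^5·[a_1, a_0]ᵀ.
C^5 = [[63, -62], [31, -30]], giving [a_6, a_5]ᵀ = [[61], [29]].

61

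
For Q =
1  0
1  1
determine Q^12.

Q = I + N where N = [[0, 0], [1, 0]] is strictly lower-triangular, so N^2 = 0.
(I + N)^12 = I + 12·N = [[1, 0], [12, 1]].

[[1, 0], [12, 1]]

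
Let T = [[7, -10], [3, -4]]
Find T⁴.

[[91, -150], [45, -74]]

tr T = 3 and det T = 2, so the characteristic polynomial is λ² − (3)λ + (2) with roots 1 and 2.
Eigenvectors give P = [[-5, 2], [-3, 1]] with P⁻¹ = [[1, -2], [3, -5]], and T = P·diag(1, 2)·P⁻¹.
Then T⁴ = P·diag(1, 16)·P⁻¹ = [[-5, 32], [-3, 16]] · [[1, -2], [3, -5]] = [[91, -150], [45, -74]].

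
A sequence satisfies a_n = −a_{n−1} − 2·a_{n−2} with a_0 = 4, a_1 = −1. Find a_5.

−23

With companion matrix Q = [[−1, −2], [1, 0]], [a_n, a_{n−1}]ᵀ = Q·[a_{n−1}, a_{n−2}]ᵀ, so [a_5, a_4]ᵀ = Q⁴·[a_1, a_0]ᵀ.
Q⁴ = [[−1, −6], [3, 2]], giving [a_5, a_4]ᵀ = [[−23], [5]].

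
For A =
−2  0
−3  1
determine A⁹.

[[−512, 0], [−513, 1]]

tr A = −1 and det A = −2, so the characteristic polynomial is λ² − (−1)λ + (−2) with roots −2 and 1.
Eigenvectors give P = [[1, 0], [1, −1]] with P⁻¹ = [[1, 0], [1, −1]], and A = P·diag(−2, 1)·P⁻¹.
Then A⁹ = P·diag(−512, 1)·P⁻¹ = [[−512, 0], [−512, −1]] · [[1, 0], [1, −1]] = [[−512, 0], [−513, 1]].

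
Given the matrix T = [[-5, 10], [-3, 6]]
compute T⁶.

[[-5, 10], [-3, 6]]

T² = T (a projection; rank 1, trace 1), so T⁶ = T.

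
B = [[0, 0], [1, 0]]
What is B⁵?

B is strictly triangular, hence nilpotent: B² = 0, so B⁵ = 0.

[[0, 0], [0, 0]]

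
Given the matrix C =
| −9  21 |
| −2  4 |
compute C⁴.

tr C = −5 and det C = 6, so the characteristic polynomial is λ² − (−5)λ + (6) with roots −2 and −3.
Eigenvectors give P = [[−3, −7], [−1, −2]] with P⁻¹ = [[2, −7], [−1, 3]], and C = P·diag(−2, −3)·P⁻¹.
Then C⁴ = P·diag(16, 81)·P⁻¹ = [[−48, −567], [−16, −162]] · [[2, −7], [−1, 3]] = [[471, −1365], [130, −374]].

[[471, −1365], [130, −374]]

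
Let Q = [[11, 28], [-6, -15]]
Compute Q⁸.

[[-39359, -91840], [19680, 45921]]

tr Q = -4 and det Q = 3, so the characteristic polynomial is λ² − (-4)λ + (3) with roots -1 and -3.
Eigenvectors give P = [[7, -2], [-3, 1]] with P⁻¹ = [[1, 2], [3, 7]], and Q = P·diag(-1, -3)·P⁻¹.
Then Q⁸ = P·diag(1, 6561)·P⁻¹ = [[7, -13122], [-3, 6561]] · [[1, 2], [3, 7]] = [[-39359, -91840], [19680, 45921]].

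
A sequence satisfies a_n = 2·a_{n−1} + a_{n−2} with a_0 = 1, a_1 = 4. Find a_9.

4348

With companion matrix C = [[2, 1], [1, 0]], [a_n, a_{n−1}]ᵀ = C·[a_{n−1}, a_{n−2}]ᵀ, so [a_9, a_8]ᵀ = C^8·[a_1, a_0]ᵀ.
C^8 = [[985, 408], [408, 169]], giving [a_9, a_8]ᵀ = [[4348], [1801]].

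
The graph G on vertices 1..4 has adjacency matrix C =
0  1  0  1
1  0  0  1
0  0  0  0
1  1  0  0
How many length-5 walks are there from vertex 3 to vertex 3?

0

The number of length-5 walks from vertex 3 to vertex 3 is entry (3,3) of C⁵, where C is the adjacency matrix.
C² = [[2, 1, 0, 1], [1, 2, 0, 1], [0, 0, 0, 0], [1, 1, 0, 2]]
C³ = [[2, 3, 0, 3], [3, 2, 0, 3], [0, 0, 0, 0], [3, 3, 0, 2]]
C⁴ = [[6, 5, 0, 5], [5, 6, 0, 5], [0, 0, 0, 0], [5, 5, 0, 6]]
C⁵ = [[10, 11, 0, 11], [11, 10, 0, 11], [0, 0, 0, 0], [11, 11, 0, 10]]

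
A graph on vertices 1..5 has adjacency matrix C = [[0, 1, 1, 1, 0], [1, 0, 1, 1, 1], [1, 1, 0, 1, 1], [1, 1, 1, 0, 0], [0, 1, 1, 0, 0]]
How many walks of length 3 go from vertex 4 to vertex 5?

The number of length-3 walks from vertex 4 to vertex 5 is entry (4,5) of C³, where C is the adjacency matrix.
C² = [[3, 2, 2, 2, 2], [2, 4, 3, 2, 1], [2, 3, 4, 2, 1], [2, 2, 2, 3, 2], [2, 1, 1, 2, 2]]
C³ = [[6, 9, 9, 7, 4], [9, 8, 9, 9, 7], [9, 9, 8, 9, 7], [7, 9, 9, 6, 4], [4, 7, 7, 4, 2]]

4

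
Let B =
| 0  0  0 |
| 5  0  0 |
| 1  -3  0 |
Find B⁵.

[[0, 0, 0], [0, 0, 0], [0, 0, 0]]

B is strictly triangular, hence nilpotent: B³ = 0, so B⁵ = 0.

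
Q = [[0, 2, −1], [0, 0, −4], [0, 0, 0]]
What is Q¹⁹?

Q is strictly triangular, hence nilpotent: Q³ = 0, so Q¹⁹ = 0.

[[0, 0, 0], [0, 0, 0], [0, 0, 0]]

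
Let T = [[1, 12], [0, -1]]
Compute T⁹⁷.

T² = I (check: tr T = 0 and det T = -1), so T⁹⁷ = T since 97 is odd.

[[1, 12], [0, -1]]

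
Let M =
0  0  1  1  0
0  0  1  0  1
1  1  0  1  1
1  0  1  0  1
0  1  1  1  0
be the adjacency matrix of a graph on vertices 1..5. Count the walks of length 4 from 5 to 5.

19

The number of length-4 walks from vertex 5 to vertex 5 is entry (5,5) of M^4, where M is the adjacency matrix.
M^2 = [[2, 1, 1, 1, 2], [1, 2, 1, 2, 1], [1, 1, 4, 2, 2], [1, 2, 2, 3, 1], [2, 1, 2, 1, 3]]
M^3 = [[2, 3, 6, 5, 3], [3, 2, 6, 3, 5], [6, 6, 6, 7, 7], [5, 3, 7, 4, 7], [3, 5, 7, 7, 4]]
M^4 = [[11, 9, 13, 11, 14], [9, 11, 13, 14, 11], [13, 13, 26, 19, 19], [11, 14, 19, 19, 14], [14, 11, 19, 14, 19]]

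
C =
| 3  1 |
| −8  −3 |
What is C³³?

C² = I (check: tr C = 0 and det C = −1), so C³³ = C since 33 is odd.

[[3, 1], [−8, −3]]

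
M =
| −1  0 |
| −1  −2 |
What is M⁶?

[[1, 0], [63, 64]]

tr M = −3 and det M = 2, so the characteristic polynomial is λ² − (−3)λ + (2) with roots −2 and −1.
Eigenvectors give P = [[0, 1], [1, −1]] with P⁻¹ = [[1, 1], [1, 0]], and M = P·diag(−2, −1)·P⁻¹.
Then M⁶ = P·diag(64, 1)·P⁻¹ = [[0, 1], [64, −1]] · [[1, 1], [1, 0]] = [[1, 0], [63, 64]].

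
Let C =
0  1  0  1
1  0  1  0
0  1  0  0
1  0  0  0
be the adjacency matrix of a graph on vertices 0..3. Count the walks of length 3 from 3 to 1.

0

The number of length-3 walks from vertex 3 to vertex 1 is entry (3,1) of C^3, where C is the adjacency matrix.
C^2 = [[2, 0, 1, 0], [0, 2, 0, 1], [1, 0, 1, 0], [0, 1, 0, 1]]
C^3 = [[0, 3, 0, 2], [3, 0, 2, 0], [0, 2, 0, 1], [2, 0, 1, 0]]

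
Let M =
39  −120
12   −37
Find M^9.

[[196839, −590520], [59052, −177157]]

tr M = 2 and det M = −3, so the characteristic polynomial is λ² − (2)λ + (−3) with roots 3 and −1.
Eigenvectors give P = [[10, −3], [3, −1]] with P⁻¹ = [[1, −3], [3, −10]], and M = P·diag(3, −1)·P⁻¹.
Then M^9 = P·diag(19683, −1)·P⁻¹ = [[196830, 3], [59049, 1]] · [[1, −3], [3, −10]] = [[196839, −590520], [59052, −177157]].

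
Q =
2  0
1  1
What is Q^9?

tr Q = 3 and det Q = 2, so the characteristic polynomial is λ² − (3)λ + (2) with roots 2 and 1.
Eigenvectors give P = [[1, 0], [1, 1]] with P⁻¹ = [[1, 0], [-1, 1]], and Q = P·diag(2, 1)·P⁻¹.
Then Q^9 = P·diag(512, 1)·P⁻¹ = [[512, 0], [512, 1]] · [[1, 0], [-1, 1]] = [[512, 0], [511, 1]].

[[512, 0], [511, 1]]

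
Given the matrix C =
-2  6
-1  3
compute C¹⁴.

[[-2, 6], [-1, 3]]

C² = C (a projection; rank 1, trace 1), so C¹⁴ = C.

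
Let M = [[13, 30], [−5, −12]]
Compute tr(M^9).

19171

tr M = 1 and det M = −6, so the characteristic polynomial is λ² − (1)λ + (−6) with roots 3 and −2.
Eigenvectors give P = [[3, −2], [−1, 1]] with P⁻¹ = [[1, 2], [1, 3]], and M = P·diag(3, −2)·P⁻¹.
Then M^9 = P·diag(19683, −512)·P⁻¹ = [[59049, 1024], [−19683, −512]] · [[1, 2], [1, 3]] = [[60073, 121170], [−20195, −40902]].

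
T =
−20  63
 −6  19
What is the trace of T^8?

257

tr T = −1 and det T = −2, so the characteristic polynomial is λ² − (−1)λ + (−2) with roots 1 and −2.
Eigenvectors give P = [[3, 7], [1, 2]] with P⁻¹ = [[−2, 7], [1, −3]], and T = P·diag(1, −2)·P⁻¹.
Then T^8 = P·diag(1, 256)·P⁻¹ = [[3, 1792], [1, 512]] · [[−2, 7], [1, −3]] = [[1786, −5355], [510, −1529]].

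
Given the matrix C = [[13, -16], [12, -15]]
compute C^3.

[[85, -112], [84, -111]]

tr C = -2 and det C = -3, so the characteristic polynomial is λ² − (-2)λ + (-3) with roots 1 and -3.
Eigenvectors give P = [[4, 1], [3, 1]] with P⁻¹ = [[1, -1], [-3, 4]], and C = P·diag(1, -3)·P⁻¹.
Then C^3 = P·diag(1, -27)·P⁻¹ = [[4, -27], [3, -27]] · [[1, -1], [-3, 4]] = [[85, -112], [84, -111]].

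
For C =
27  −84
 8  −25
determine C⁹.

tr C = 2 and det C = −3, so the characteristic polynomial is λ² − (2)λ + (−3) with roots 3 and −1.
Eigenvectors give P = [[7, 3], [2, 1]] with P⁻¹ = [[1, −3], [−2, 7]], and C = P·diag(3, −1)·P⁻¹.
Then C⁹ = P·diag(19683, −1)·P⁻¹ = [[137781, −3], [39366, −1]] · [[1, −3], [−2, 7]] = [[137787, −413364], [39368, −118105]].

[[137787, −413364], [39368, −118105]]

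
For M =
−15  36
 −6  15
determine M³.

tr M = 0 and det M = −9, so the characteristic polynomial is λ² − (0)λ + (−9) with roots 3 and −3.
Eigenvectors give P = [[2, 3], [1, 1]] with P⁻¹ = [[−1, 3], [1, −2]], and M = P·diag(3, −3)·P⁻¹.
Then M³ = P·diag(27, −27)·P⁻¹ = [[54, −81], [27, −27]] · [[−1, 3], [1, −2]] = [[−135, 324], [−54, 135]].

[[−135, 324], [−54, 135]]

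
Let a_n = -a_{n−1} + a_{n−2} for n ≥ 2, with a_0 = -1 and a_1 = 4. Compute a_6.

-37

With companion matrix C = [[-1, 1], [1, 0]], [a_n, a_{n−1}]ᵀ = C·[a_{n−1}, a_{n−2}]ᵀ, so [a_6, a_5]ᵀ = C⁵·[a_1, a_0]ᵀ.
C⁵ = [[-8, 5], [5, -3]], giving [a_6, a_5]ᵀ = [[-37], [23]].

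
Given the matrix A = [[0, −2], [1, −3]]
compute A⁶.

[[−62, 126], [−63, 127]]

tr A = −3 and det A = 2, so the characteristic polynomial is λ² − (−3)λ + (2) with roots −1 and −2.
Eigenvectors give P = [[2, 1], [1, 1]] with P⁻¹ = [[1, −1], [−1, 2]], and A = P·diag(−1, −2)·P⁻¹.
Then A⁶ = P·diag(1, 64)·P⁻¹ = [[2, 64], [1, 64]] · [[1, −1], [−1, 2]] = [[−62, 126], [−63, 127]].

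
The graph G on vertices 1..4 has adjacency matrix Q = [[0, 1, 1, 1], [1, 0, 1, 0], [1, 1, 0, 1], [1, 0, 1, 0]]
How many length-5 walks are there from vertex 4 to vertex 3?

29

The number of length-5 walks from vertex 4 to vertex 3 is entry (4,3) of Q^5, where Q is the adjacency matrix.
Q^2 = [[3, 1, 2, 1], [1, 2, 1, 2], [2, 1, 3, 1], [1, 2, 1, 2]]
Q^3 = [[4, 5, 5, 5], [5, 2, 5, 2], [5, 5, 4, 5], [5, 2, 5, 2]]
Q^4 = [[15, 9, 14, 9], [9, 10, 9, 10], [14, 9, 15, 9], [9, 10, 9, 10]]
Q^5 = [[32, 29, 33, 29], [29, 18, 29, 18], [33, 29, 32, 29], [29, 18, 29, 18]]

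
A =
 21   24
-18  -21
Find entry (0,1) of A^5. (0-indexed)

1944

tr A = 0 and det A = -9, so the characteristic polynomial is λ² − (0)λ + (-9) with roots -3 and 3.
Eigenvectors give P = [[1, -4], [-1, 3]] with P⁻¹ = [[-3, -4], [-1, -1]], and A = P·diag(-3, 3)·P⁻¹.
Then A^5 = P·diag(-243, 243)·P⁻¹ = [[-243, -972], [243, 729]] · [[-3, -4], [-1, -1]] = [[1701, 1944], [-1458, -1701]].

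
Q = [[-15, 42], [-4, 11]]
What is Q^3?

tr Q = -4 and det Q = 3, so the characteristic polynomial is λ² − (-4)λ + (3) with roots -1 and -3.
Eigenvectors give P = [[3, 7], [1, 2]] with P⁻¹ = [[-2, 7], [1, -3]], and Q = P·diag(-1, -3)·P⁻¹.
Then Q^3 = P·diag(-1, -27)·P⁻¹ = [[-3, -189], [-1, -54]] · [[-2, 7], [1, -3]] = [[-183, 546], [-52, 155]].

[[-183, 546], [-52, 155]]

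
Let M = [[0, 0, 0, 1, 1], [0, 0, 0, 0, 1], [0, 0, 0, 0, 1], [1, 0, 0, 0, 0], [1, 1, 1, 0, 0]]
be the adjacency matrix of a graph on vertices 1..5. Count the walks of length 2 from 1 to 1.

2

The number of length-2 walks from vertex 1 to vertex 1 is entry (1,1) of M², where M is the adjacency matrix.
M² = [[2, 1, 1, 0, 0], [1, 1, 1, 0, 0], [1, 1, 1, 0, 0], [0, 0, 0, 1, 1], [0, 0, 0, 1, 3]]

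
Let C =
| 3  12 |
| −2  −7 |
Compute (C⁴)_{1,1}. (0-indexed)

tr C = −4 and det C = 3, so the characteristic polynomial is λ² − (−4)λ + (3) with roots −1 and −3.
Eigenvectors give P = [[−3, 2], [1, −1]] with P⁻¹ = [[−1, −2], [−1, −3]], and C = P·diag(−1, −3)·P⁻¹.
Then C⁴ = P·diag(1, 81)·P⁻¹ = [[−3, 162], [1, −81]] · [[−1, −2], [−1, −3]] = [[−159, −480], [80, 241]].

241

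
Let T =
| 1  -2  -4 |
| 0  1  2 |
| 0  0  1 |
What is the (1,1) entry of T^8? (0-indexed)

T = I + N where N = [[0, -2, -4], [0, 0, 2], [0, 0, 0]] is strictly upper-triangular, so N^3 = 0.
(I + N)^8 = I + 8·N + 28·N^2 = [[1, -16, -144], [0, 1, 16], [0, 0, 1]].

1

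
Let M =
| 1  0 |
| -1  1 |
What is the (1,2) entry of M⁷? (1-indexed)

0

M = I + N where N = [[0, 0], [-1, 0]] is strictly lower-triangular, so N² = 0.
(I + N)⁷ = I + 7·N = [[1, 0], [-7, 1]].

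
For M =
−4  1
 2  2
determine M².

[[18, −2], [−4, 6]]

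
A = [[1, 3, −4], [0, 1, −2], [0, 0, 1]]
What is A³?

[[1, 9, −30], [0, 1, −6], [0, 0, 1]]

A = I + N where N = [[0, 3, −4], [0, 0, −2], [0, 0, 0]] is strictly upper-triangular, so N³ = 0.
(I + N)³ = I + 3·N + 3·N² = [[1, 9, −30], [0, 1, −6], [0, 0, 1]].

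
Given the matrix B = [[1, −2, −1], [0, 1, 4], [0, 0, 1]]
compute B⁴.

B = I + N where N = [[0, −2, −1], [0, 0, 4], [0, 0, 0]] is strictly upper-triangular, so N³ = 0.
(I + N)⁴ = I + 4·N + 6·N² = [[1, −8, −52], [0, 1, 16], [0, 0, 1]].

[[1, −8, −52], [0, 1, 16], [0, 0, 1]]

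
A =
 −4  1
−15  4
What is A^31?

[[−4, 1], [−15, 4]]

A² = I (check: tr A = 0 and det A = −1), so A^31 = A since 31 is odd.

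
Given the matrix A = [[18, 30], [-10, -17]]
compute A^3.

tr A = 1 and det A = -6, so the characteristic polynomial is λ² − (1)λ + (-6) with roots -2 and 3.
Eigenvectors give P = [[-3, -2], [2, 1]] with P⁻¹ = [[1, 2], [-2, -3]], and A = P·diag(-2, 3)·P⁻¹.
Then A^3 = P·diag(-8, 27)·P⁻¹ = [[24, -54], [-16, 27]] · [[1, 2], [-2, -3]] = [[132, 210], [-70, -113]].

[[132, 210], [-70, -113]]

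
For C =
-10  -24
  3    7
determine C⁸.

[[2296, 6120], [-765, -2039]]

tr C = -3 and det C = 2, so the characteristic polynomial is λ² − (-3)λ + (2) with roots -2 and -1.
Eigenvectors give P = [[-3, -8], [1, 3]] with P⁻¹ = [[-3, -8], [1, 3]], and C = P·diag(-2, -1)·P⁻¹.
Then C⁸ = P·diag(256, 1)·P⁻¹ = [[-768, -8], [256, 3]] · [[-3, -8], [1, 3]] = [[2296, 6120], [-765, -2039]].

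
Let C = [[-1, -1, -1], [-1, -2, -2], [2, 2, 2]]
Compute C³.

[[1, 0, 0], [2, 1, 1], [-2, 0, 0]]

C² = [[0, 1, 1], [-1, 1, 1], [0, -2, -2]]
C³ = [[1, 0, 0], [2, 1, 1], [-2, 0, 0]]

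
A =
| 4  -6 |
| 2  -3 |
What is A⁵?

A² = A (a projection; rank 1, trace 1), so A⁵ = A.

[[4, -6], [2, -3]]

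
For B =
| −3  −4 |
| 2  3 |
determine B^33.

B² = I (check: tr B = 0 and det B = −1), so B^33 = B since 33 is odd.

[[−3, −4], [2, 3]]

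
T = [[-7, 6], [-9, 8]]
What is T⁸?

[[-509, 510], [-765, 766]]

tr T = 1 and det T = -2, so the characteristic polynomial is λ² − (1)λ + (-2) with roots -1 and 2.
Eigenvectors give P = [[1, -2], [1, -3]] with P⁻¹ = [[3, -2], [1, -1]], and T = P·diag(-1, 2)·P⁻¹.
Then T⁸ = P·diag(1, 256)·P⁻¹ = [[1, -512], [1, -768]] · [[3, -2], [1, -1]] = [[-509, 510], [-765, 766]].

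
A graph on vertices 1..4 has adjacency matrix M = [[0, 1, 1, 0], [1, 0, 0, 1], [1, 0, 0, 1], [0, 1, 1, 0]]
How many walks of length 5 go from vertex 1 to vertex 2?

16

The number of length-5 walks from vertex 1 to vertex 2 is entry (1,2) of M⁵, where M is the adjacency matrix.
M² = [[2, 0, 0, 2], [0, 2, 2, 0], [0, 2, 2, 0], [2, 0, 0, 2]]
M³ = [[0, 4, 4, 0], [4, 0, 0, 4], [4, 0, 0, 4], [0, 4, 4, 0]]
M⁴ = [[8, 0, 0, 8], [0, 8, 8, 0], [0, 8, 8, 0], [8, 0, 0, 8]]
M⁵ = [[0, 16, 16, 0], [16, 0, 0, 16], [16, 0, 0, 16], [0, 16, 16, 0]]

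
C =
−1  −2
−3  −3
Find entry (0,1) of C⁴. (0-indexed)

C² = [[7, 8], [12, 15]]
C³ = [[−31, −38], [−57, −69]]
C⁴ = [[145, 176], [264, 321]]

176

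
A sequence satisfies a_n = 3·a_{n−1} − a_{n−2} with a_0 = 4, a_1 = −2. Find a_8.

With companion matrix C = [[3, −1], [1, 0]], [a_n, a_{n−1}]ᵀ = C·[a_{n−1}, a_{n−2}]ᵀ, so [a_8, a_7]ᵀ = C^7·[a_1, a_0]ᵀ.
C^7 = [[987, −377], [377, −144]], giving [a_8, a_7]ᵀ = [[−3482], [−1330]].

−3482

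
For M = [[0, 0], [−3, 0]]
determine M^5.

[[0, 0], [0, 0]]

M is strictly triangular, hence nilpotent: M^2 = 0, so M^5 = 0.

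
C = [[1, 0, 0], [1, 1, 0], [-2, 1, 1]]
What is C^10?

C = I + N where N = [[0, 0, 0], [1, 0, 0], [-2, 1, 0]] is strictly lower-triangular, so N^3 = 0.
(I + N)^10 = I + 10·N + 45·N^2 = [[1, 0, 0], [10, 1, 0], [25, 10, 1]].

[[1, 0, 0], [10, 1, 0], [25, 10, 1]]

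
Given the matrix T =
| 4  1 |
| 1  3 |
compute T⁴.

[[338, 189], [189, 149]]

T² = [[17, 7], [7, 10]]
T³ = [[75, 38], [38, 37]]
T⁴ = [[338, 189], [189, 149]]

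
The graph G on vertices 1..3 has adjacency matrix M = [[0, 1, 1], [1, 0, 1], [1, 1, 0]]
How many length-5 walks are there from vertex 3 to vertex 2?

11

The number of length-5 walks from vertex 3 to vertex 2 is entry (3,2) of M⁵, where M is the adjacency matrix.
M² = [[2, 1, 1], [1, 2, 1], [1, 1, 2]]
M³ = [[2, 3, 3], [3, 2, 3], [3, 3, 2]]
M⁴ = [[6, 5, 5], [5, 6, 5], [5, 5, 6]]
M⁵ = [[10, 11, 11], [11, 10, 11], [11, 11, 10]]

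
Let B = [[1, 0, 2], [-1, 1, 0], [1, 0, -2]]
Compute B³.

B² = [[3, 0, -2], [-2, 1, -2], [-1, 0, 6]]
B³ = [[1, 0, 10], [-5, 1, 0], [5, 0, -14]]

[[1, 0, 10], [-5, 1, 0], [5, 0, -14]]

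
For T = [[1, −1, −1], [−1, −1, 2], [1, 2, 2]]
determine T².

[[1, −2, −5], [2, 6, 3], [1, 1, 7]]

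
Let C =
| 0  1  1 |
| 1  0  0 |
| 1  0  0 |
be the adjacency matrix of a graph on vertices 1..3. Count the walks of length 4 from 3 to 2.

The number of length-4 walks from vertex 3 to vertex 2 is entry (3,2) of C⁴, where C is the adjacency matrix.
C² = [[2, 0, 0], [0, 1, 1], [0, 1, 1]]
C³ = [[0, 2, 2], [2, 0, 0], [2, 0, 0]]
C⁴ = [[4, 0, 0], [0, 2, 2], [0, 2, 2]]

2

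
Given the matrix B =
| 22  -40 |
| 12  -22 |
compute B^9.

tr B = 0 and det B = -4, so the characteristic polynomial is λ² − (0)λ + (-4) with roots -2 and 2.
Eigenvectors give P = [[5, 2], [3, 1]] with P⁻¹ = [[-1, 2], [3, -5]], and B = P·diag(-2, 2)·P⁻¹.
Then B^9 = P·diag(-512, 512)·P⁻¹ = [[-2560, 1024], [-1536, 512]] · [[-1, 2], [3, -5]] = [[5632, -10240], [3072, -5632]].

[[5632, -10240], [3072, -5632]]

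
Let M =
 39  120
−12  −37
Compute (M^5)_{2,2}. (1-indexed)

tr M = 2 and det M = −3, so the characteristic polynomial is λ² − (2)λ + (−3) with roots −1 and 3.
Eigenvectors give P = [[−3, 10], [1, −3]] with P⁻¹ = [[3, 10], [1, 3]], and M = P·diag(−1, 3)·P⁻¹.
Then M^5 = P·diag(−1, 243)·P⁻¹ = [[3, 2430], [−1, −729]] · [[3, 10], [1, 3]] = [[2439, 7320], [−732, −2197]].

−2197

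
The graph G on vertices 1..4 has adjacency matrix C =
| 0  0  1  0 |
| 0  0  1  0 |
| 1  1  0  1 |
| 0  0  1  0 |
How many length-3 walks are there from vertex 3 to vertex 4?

The number of length-3 walks from vertex 3 to vertex 4 is entry (3,4) of C³, where C is the adjacency matrix.
C² = [[1, 1, 0, 1], [1, 1, 0, 1], [0, 0, 3, 0], [1, 1, 0, 1]]
C³ = [[0, 0, 3, 0], [0, 0, 3, 0], [3, 3, 0, 3], [0, 0, 3, 0]]

3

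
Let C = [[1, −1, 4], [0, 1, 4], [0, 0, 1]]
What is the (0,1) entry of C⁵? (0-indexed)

−5

C = I + N where N = [[0, −1, 4], [0, 0, 4], [0, 0, 0]] is strictly upper-triangular, so N³ = 0.
(I + N)⁵ = I + 5·N + 10·N² = [[1, −5, −20], [0, 1, 20], [0, 0, 1]].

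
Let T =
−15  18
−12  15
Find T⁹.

[[−98415, 118098], [−78732, 98415]]

tr T = 0 and det T = −9, so the characteristic polynomial is λ² − (0)λ + (−9) with roots 3 and −3.
Eigenvectors give P = [[1, −3], [1, −2]] with P⁻¹ = [[−2, 3], [−1, 1]], and T = P·diag(3, −3)·P⁻¹.
Then T⁹ = P·diag(19683, −19683)·P⁻¹ = [[19683, 59049], [19683, 39366]] · [[−2, 3], [−1, 1]] = [[−98415, 118098], [−78732, 98415]].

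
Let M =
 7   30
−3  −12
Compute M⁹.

[[172027, 575130], [−57513, −192222]]

tr M = −5 and det M = 6, so the characteristic polynomial is λ² − (−5)λ + (6) with roots −3 and −2.
Eigenvectors give P = [[−3, −10], [1, 3]] with P⁻¹ = [[3, 10], [−1, −3]], and M = P·diag(−3, −2)·P⁻¹.
Then M⁹ = P·diag(−19683, −512)·P⁻¹ = [[59049, 5120], [−19683, −1536]] · [[3, 10], [−1, −3]] = [[172027, 575130], [−57513, −192222]].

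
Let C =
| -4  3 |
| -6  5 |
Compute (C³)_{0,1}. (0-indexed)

9

tr C = 1 and det C = -2, so the characteristic polynomial is λ² − (1)λ + (-2) with roots 2 and -1.
Eigenvectors give P = [[-1, 1], [-2, 1]] with P⁻¹ = [[1, -1], [2, -1]], and C = P·diag(2, -1)·P⁻¹.
Then C³ = P·diag(8, -1)·P⁻¹ = [[-8, -1], [-16, -1]] · [[1, -1], [2, -1]] = [[-10, 9], [-18, 17]].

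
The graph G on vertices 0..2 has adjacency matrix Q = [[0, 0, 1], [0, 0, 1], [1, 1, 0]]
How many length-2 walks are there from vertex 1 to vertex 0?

The number of length-2 walks from vertex 1 to vertex 0 is entry (1,0) of Q^2, where Q is the adjacency matrix.
Q^2 = [[1, 1, 0], [1, 1, 0], [0, 0, 2]]

1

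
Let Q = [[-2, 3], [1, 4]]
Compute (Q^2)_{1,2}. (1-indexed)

6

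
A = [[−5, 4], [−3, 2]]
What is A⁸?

tr A = −3 and det A = 2, so the characteristic polynomial is λ² − (−3)λ + (2) with roots −1 and −2.
Eigenvectors give P = [[1, 4], [1, 3]] with P⁻¹ = [[−3, 4], [1, −1]], and A = P·diag(−1, −2)·P⁻¹.
Then A⁸ = P·diag(1, 256)·P⁻¹ = [[1, 1024], [1, 768]] · [[−3, 4], [1, −1]] = [[1021, −1020], [765, −764]].

[[1021, −1020], [765, −764]]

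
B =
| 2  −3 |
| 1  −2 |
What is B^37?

B² = I (check: tr B = 0 and det B = −1), so B^37 = B since 37 is odd.

[[2, −3], [1, −2]]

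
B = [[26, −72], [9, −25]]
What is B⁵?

tr B = 1 and det B = −2, so the characteristic polynomial is λ² − (1)λ + (−2) with roots 2 and −1.
Eigenvectors give P = [[3, −8], [1, −3]] with P⁻¹ = [[3, −8], [1, −3]], and B = P·diag(2, −1)·P⁻¹.
Then B⁵ = P·diag(32, −1)·P⁻¹ = [[96, 8], [32, 3]] · [[3, −8], [1, −3]] = [[296, −792], [99, −265]].

[[296, −792], [99, −265]]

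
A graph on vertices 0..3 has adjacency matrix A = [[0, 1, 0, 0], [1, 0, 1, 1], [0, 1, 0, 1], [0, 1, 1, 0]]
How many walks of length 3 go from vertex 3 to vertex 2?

The number of length-3 walks from vertex 3 to vertex 2 is entry (3,2) of A³, where A is the adjacency matrix.
A² = [[1, 0, 1, 1], [0, 3, 1, 1], [1, 1, 2, 1], [1, 1, 1, 2]]
A³ = [[0, 3, 1, 1], [3, 2, 4, 4], [1, 4, 2, 3], [1, 4, 3, 2]]

3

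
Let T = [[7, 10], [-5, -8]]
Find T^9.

[[20707, 40390], [-20195, -39878]]

tr T = -1 and det T = -6, so the characteristic polynomial is λ² − (-1)λ + (-6) with roots 2 and -3.
Eigenvectors give P = [[-2, -1], [1, 1]] with P⁻¹ = [[-1, -1], [1, 2]], and T = P·diag(2, -3)·P⁻¹.
Then T^9 = P·diag(512, -19683)·P⁻¹ = [[-1024, 19683], [512, -19683]] · [[-1, -1], [1, 2]] = [[20707, 40390], [-20195, -39878]].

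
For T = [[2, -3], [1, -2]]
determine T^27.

[[2, -3], [1, -2]]

T² = I (check: tr T = 0 and det T = -1), so T^27 = T since 27 is odd.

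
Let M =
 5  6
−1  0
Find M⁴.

tr M = 5 and det M = 6, so the characteristic polynomial is λ² − (5)λ + (6) with roots 2 and 3.
Eigenvectors give P = [[2, 3], [−1, −1]] with P⁻¹ = [[−1, −3], [1, 2]], and M = P·diag(2, 3)·P⁻¹.
Then M⁴ = P·diag(16, 81)·P⁻¹ = [[32, 243], [−16, −81]] · [[−1, −3], [1, 2]] = [[211, 390], [−65, −114]].

[[211, 390], [−65, −114]]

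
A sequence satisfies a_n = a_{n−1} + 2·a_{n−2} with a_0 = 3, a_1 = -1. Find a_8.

173

With companion matrix T = [[1, 2], [1, 0]], [a_n, a_{n−1}]ᵀ = T·[a_{n−1}, a_{n−2}]ᵀ, so [a_8, a_7]ᵀ = T⁷·[a_1, a_0]ᵀ.
T⁷ = [[85, 86], [43, 42]], giving [a_8, a_7]ᵀ = [[173], [83]].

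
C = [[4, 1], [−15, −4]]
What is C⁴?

[[1, 0], [0, 1]]

C² = I (check: tr C = 0 and det C = −1), so C⁴ = I since 4 is even.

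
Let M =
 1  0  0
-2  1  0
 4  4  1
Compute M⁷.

M = I + N where N = [[0, 0, 0], [-2, 0, 0], [4, 4, 0]] is strictly lower-triangular, so N³ = 0.
(I + N)⁷ = I + 7·N + 21·N² = [[1, 0, 0], [-14, 1, 0], [-140, 28, 1]].

[[1, 0, 0], [-14, 1, 0], [-140, 28, 1]]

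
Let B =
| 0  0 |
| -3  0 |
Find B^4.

B is strictly triangular, hence nilpotent: B^2 = 0, so B^4 = 0.

[[0, 0], [0, 0]]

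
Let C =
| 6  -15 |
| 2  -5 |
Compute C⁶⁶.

[[6, -15], [2, -5]]

C² = C (a projection; rank 1, trace 1), so C⁶⁶ = C.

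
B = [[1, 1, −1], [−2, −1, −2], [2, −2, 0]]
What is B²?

[[−3, 2, −3], [−4, 3, 4], [6, 4, 2]]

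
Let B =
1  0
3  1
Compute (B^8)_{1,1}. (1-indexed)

1

B = I + N where N = [[0, 0], [3, 0]] is strictly lower-triangular, so N^2 = 0.
(I + N)^8 = I + 8·N = [[1, 0], [24, 1]].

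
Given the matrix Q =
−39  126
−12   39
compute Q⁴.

tr Q = 0 and det Q = −9, so the characteristic polynomial is λ² − (0)λ + (−9) with roots 3 and −3.
Eigenvectors give P = [[3, 7], [1, 2]] with P⁻¹ = [[−2, 7], [1, −3]], and Q = P·diag(3, −3)·P⁻¹.
Then Q⁴ = P·diag(81, 81)·P⁻¹ = [[243, 567], [81, 162]] · [[−2, 7], [1, −3]] = [[81, 0], [0, 81]].

[[81, 0], [0, 81]]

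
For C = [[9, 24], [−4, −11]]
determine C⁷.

[[4377, 13128], [−2188, −6563]]

tr C = −2 and det C = −3, so the characteristic polynomial is λ² − (−2)λ + (−3) with roots −3 and 1.
Eigenvectors give P = [[−2, 3], [1, −1]] with P⁻¹ = [[1, 3], [1, 2]], and C = P·diag(−3, 1)·P⁻¹.
Then C⁷ = P·diag(−2187, 1)·P⁻¹ = [[4374, 3], [−2187, −1]] · [[1, 3], [1, 2]] = [[4377, 13128], [−2188, −6563]].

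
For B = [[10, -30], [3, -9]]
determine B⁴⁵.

[[10, -30], [3, -9]]

B² = B (a projection; rank 1, trace 1), so B⁴⁵ = B.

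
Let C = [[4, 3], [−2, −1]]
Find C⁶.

tr C = 3 and det C = 2, so the characteristic polynomial is λ² − (3)λ + (2) with roots 2 and 1.
Eigenvectors give P = [[3, 1], [−2, −1]] with P⁻¹ = [[1, 1], [−2, −3]], and C = P·diag(2, 1)·P⁻¹.
Then C⁶ = P·diag(64, 1)·P⁻¹ = [[192, 1], [−128, −1]] · [[1, 1], [−2, −3]] = [[190, 189], [−126, −125]].

[[190, 189], [−126, −125]]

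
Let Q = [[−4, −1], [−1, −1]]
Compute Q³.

[[−73, −22], [−22, −7]]

Q² = [[17, 5], [5, 2]]
Q³ = [[−73, −22], [−22, −7]]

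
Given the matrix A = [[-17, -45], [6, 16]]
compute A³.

[[-53, -135], [18, 46]]

tr A = -1 and det A = -2, so the characteristic polynomial is λ² − (-1)λ + (-2) with roots -2 and 1.
Eigenvectors give P = [[-3, -5], [1, 2]] with P⁻¹ = [[-2, -5], [1, 3]], and A = P·diag(-2, 1)·P⁻¹.
Then A³ = P·diag(-8, 1)·P⁻¹ = [[24, -5], [-8, 2]] · [[-2, -5], [1, 3]] = [[-53, -135], [18, 46]].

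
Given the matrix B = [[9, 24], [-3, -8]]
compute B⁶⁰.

[[9, 24], [-3, -8]]

B² = B (a projection; rank 1, trace 1), so B⁶⁰ = B.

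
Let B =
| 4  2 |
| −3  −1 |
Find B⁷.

tr B = 3 and det B = 2, so the characteristic polynomial is λ² − (3)λ + (2) with roots 2 and 1.
Eigenvectors give P = [[−1, −2], [1, 3]] with P⁻¹ = [[−3, −2], [1, 1]], and B = P·diag(2, 1)·P⁻¹.
Then B⁷ = P·diag(128, 1)·P⁻¹ = [[−128, −2], [128, 3]] · [[−3, −2], [1, 1]] = [[382, 254], [−381, −253]].

[[382, 254], [−381, −253]]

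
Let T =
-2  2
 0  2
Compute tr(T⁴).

32

T² = [[4, 0], [0, 4]]
T³ = [[-8, 8], [0, 8]]
T⁴ = [[16, 0], [0, 16]]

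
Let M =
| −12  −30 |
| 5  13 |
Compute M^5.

[[−582, −1650], [275, 793]]

tr M = 1 and det M = −6, so the characteristic polynomial is λ² − (1)λ + (−6) with roots 3 and −2.
Eigenvectors give P = [[−2, 3], [1, −1]] with P⁻¹ = [[1, 3], [1, 2]], and M = P·diag(3, −2)·P⁻¹.
Then M^5 = P·diag(243, −32)·P⁻¹ = [[−486, −96], [243, 32]] · [[1, 3], [1, 2]] = [[−582, −1650], [275, 793]].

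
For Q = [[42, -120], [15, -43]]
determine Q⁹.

[[162072, -484680], [60585, -181243]]

tr Q = -1 and det Q = -6, so the characteristic polynomial is λ² − (-1)λ + (-6) with roots 2 and -3.
Eigenvectors give P = [[3, -8], [1, -3]] with P⁻¹ = [[3, -8], [1, -3]], and Q = P·diag(2, -3)·P⁻¹.
Then Q⁹ = P·diag(512, -19683)·P⁻¹ = [[1536, 157464], [512, 59049]] · [[3, -8], [1, -3]] = [[162072, -484680], [60585, -181243]].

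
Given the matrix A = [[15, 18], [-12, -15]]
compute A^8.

tr A = 0 and det A = -9, so the characteristic polynomial is λ² − (0)λ + (-9) with roots 3 and -3.
Eigenvectors give P = [[3, -1], [-2, 1]] with P⁻¹ = [[1, 1], [2, 3]], and A = P·diag(3, -3)·P⁻¹.
Then A^8 = P·diag(6561, 6561)·P⁻¹ = [[19683, -6561], [-13122, 6561]] · [[1, 1], [2, 3]] = [[6561, 0], [0, 6561]].

[[6561, 0], [0, 6561]]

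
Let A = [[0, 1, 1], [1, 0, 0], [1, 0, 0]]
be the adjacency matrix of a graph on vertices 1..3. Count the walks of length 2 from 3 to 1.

0

The number of length-2 walks from vertex 3 to vertex 1 is entry (3,1) of A^2, where A is the adjacency matrix.
A^2 = [[2, 0, 0], [0, 1, 1], [0, 1, 1]]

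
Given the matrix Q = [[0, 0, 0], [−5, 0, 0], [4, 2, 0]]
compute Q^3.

Q is strictly triangular, hence nilpotent: Q^3 = 0, so Q^3 = 0.

[[0, 0, 0], [0, 0, 0], [0, 0, 0]]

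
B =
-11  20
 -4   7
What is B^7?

[[-10931, 21860], [-4372, 8743]]

tr B = -4 and det B = 3, so the characteristic polynomial is λ² − (-4)λ + (3) with roots -3 and -1.
Eigenvectors give P = [[5, 2], [2, 1]] with P⁻¹ = [[1, -2], [-2, 5]], and B = P·diag(-3, -1)·P⁻¹.
Then B^7 = P·diag(-2187, -1)·P⁻¹ = [[-10935, -2], [-4374, -1]] · [[1, -2], [-2, 5]] = [[-10931, 21860], [-4372, 8743]].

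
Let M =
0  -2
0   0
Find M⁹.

M is strictly triangular, hence nilpotent: M² = 0, so M⁹ = 0.

[[0, 0], [0, 0]]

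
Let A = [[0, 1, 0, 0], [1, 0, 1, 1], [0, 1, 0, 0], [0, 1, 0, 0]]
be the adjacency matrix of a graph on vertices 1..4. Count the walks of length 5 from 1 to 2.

9

The number of length-5 walks from vertex 1 to vertex 2 is entry (1,2) of A⁵, where A is the adjacency matrix.
A² = [[1, 0, 1, 1], [0, 3, 0, 0], [1, 0, 1, 1], [1, 0, 1, 1]]
A³ = [[0, 3, 0, 0], [3, 0, 3, 3], [0, 3, 0, 0], [0, 3, 0, 0]]
A⁴ = [[3, 0, 3, 3], [0, 9, 0, 0], [3, 0, 3, 3], [3, 0, 3, 3]]
A⁵ = [[0, 9, 0, 0], [9, 0, 9, 9], [0, 9, 0, 0], [0, 9, 0, 0]]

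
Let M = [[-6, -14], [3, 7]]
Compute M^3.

[[-6, -14], [3, 7]]

M² = M (a projection; rank 1, trace 1), so M^3 = M.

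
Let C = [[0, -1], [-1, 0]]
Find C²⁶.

C² = I (check: tr C = 0 and det C = -1), so C²⁶ = I since 26 is even.

[[1, 0], [0, 1]]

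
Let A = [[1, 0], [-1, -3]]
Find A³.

[[1, 0], [-7, -27]]

A² = [[1, 0], [2, 9]]
A³ = [[1, 0], [-7, -27]]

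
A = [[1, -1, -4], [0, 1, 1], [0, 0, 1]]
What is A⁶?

[[1, -6, -39], [0, 1, 6], [0, 0, 1]]

A = I + N where N = [[0, -1, -4], [0, 0, 1], [0, 0, 0]] is strictly upper-triangular, so N³ = 0.
(I + N)⁶ = I + 6·N + 15·N² = [[1, -6, -39], [0, 1, 6], [0, 0, 1]].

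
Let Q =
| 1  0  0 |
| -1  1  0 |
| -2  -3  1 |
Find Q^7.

Q = I + N where N = [[0, 0, 0], [-1, 0, 0], [-2, -3, 0]] is strictly lower-triangular, so N^3 = 0.
(I + N)^7 = I + 7·N + 21·N^2 = [[1, 0, 0], [-7, 1, 0], [49, -21, 1]].

[[1, 0, 0], [-7, 1, 0], [49, -21, 1]]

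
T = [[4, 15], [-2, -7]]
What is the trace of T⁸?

257

tr T = -3 and det T = 2, so the characteristic polynomial is λ² − (-3)λ + (2) with roots -2 and -1.
Eigenvectors give P = [[-5, -3], [2, 1]] with P⁻¹ = [[1, 3], [-2, -5]], and T = P·diag(-2, -1)·P⁻¹.
Then T⁸ = P·diag(256, 1)·P⁻¹ = [[-1280, -3], [512, 1]] · [[1, 3], [-2, -5]] = [[-1274, -3825], [510, 1531]].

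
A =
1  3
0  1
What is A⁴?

[[1, 12], [0, 1]]

A = I + N where N = [[0, 3], [0, 0]] is strictly upper-triangular, so N² = 0.
(I + N)⁴ = I + 4·N = [[1, 12], [0, 1]].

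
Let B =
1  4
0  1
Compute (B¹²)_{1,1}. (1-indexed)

1

B = I + N where N = [[0, 4], [0, 0]] is strictly upper-triangular, so N² = 0.
(I + N)¹² = I + 12·N = [[1, 48], [0, 1]].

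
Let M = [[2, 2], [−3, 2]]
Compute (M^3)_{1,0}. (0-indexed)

M^2 = [[−2, 8], [−12, −2]]
M^3 = [[−28, 12], [−18, −28]]

−18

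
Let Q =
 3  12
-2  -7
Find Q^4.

[[-159, -480], [80, 241]]

tr Q = -4 and det Q = 3, so the characteristic polynomial is λ² − (-4)λ + (3) with roots -3 and -1.
Eigenvectors give P = [[-2, 3], [1, -1]] with P⁻¹ = [[1, 3], [1, 2]], and Q = P·diag(-3, -1)·P⁻¹.
Then Q^4 = P·diag(81, 1)·P⁻¹ = [[-162, 3], [81, -1]] · [[1, 3], [1, 2]] = [[-159, -480], [80, 241]].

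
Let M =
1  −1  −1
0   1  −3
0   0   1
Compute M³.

M = I + N where N = [[0, −1, −1], [0, 0, −3], [0, 0, 0]] is strictly upper-triangular, so N³ = 0.
(I + N)³ = I + 3·N + 3·N² = [[1, −3, 6], [0, 1, −9], [0, 0, 1]].

[[1, −3, 6], [0, 1, −9], [0, 0, 1]]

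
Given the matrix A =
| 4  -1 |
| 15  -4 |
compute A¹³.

[[4, -1], [15, -4]]

A² = I (check: tr A = 0 and det A = -1), so A¹³ = A since 13 is odd.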